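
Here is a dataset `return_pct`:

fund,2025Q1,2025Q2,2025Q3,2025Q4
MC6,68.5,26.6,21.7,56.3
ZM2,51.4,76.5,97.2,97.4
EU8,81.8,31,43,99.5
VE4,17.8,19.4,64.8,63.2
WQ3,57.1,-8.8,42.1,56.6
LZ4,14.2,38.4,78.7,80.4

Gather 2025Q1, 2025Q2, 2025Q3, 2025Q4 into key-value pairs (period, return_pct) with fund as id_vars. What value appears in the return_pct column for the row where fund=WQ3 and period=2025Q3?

Unpivoting turns each (fund, wide-column) pair into one long row.
The wide cell at row WQ3, column 2025Q3 holds 42.1, so the long row (WQ3, 2025Q3) has return_pct=42.1.

42.1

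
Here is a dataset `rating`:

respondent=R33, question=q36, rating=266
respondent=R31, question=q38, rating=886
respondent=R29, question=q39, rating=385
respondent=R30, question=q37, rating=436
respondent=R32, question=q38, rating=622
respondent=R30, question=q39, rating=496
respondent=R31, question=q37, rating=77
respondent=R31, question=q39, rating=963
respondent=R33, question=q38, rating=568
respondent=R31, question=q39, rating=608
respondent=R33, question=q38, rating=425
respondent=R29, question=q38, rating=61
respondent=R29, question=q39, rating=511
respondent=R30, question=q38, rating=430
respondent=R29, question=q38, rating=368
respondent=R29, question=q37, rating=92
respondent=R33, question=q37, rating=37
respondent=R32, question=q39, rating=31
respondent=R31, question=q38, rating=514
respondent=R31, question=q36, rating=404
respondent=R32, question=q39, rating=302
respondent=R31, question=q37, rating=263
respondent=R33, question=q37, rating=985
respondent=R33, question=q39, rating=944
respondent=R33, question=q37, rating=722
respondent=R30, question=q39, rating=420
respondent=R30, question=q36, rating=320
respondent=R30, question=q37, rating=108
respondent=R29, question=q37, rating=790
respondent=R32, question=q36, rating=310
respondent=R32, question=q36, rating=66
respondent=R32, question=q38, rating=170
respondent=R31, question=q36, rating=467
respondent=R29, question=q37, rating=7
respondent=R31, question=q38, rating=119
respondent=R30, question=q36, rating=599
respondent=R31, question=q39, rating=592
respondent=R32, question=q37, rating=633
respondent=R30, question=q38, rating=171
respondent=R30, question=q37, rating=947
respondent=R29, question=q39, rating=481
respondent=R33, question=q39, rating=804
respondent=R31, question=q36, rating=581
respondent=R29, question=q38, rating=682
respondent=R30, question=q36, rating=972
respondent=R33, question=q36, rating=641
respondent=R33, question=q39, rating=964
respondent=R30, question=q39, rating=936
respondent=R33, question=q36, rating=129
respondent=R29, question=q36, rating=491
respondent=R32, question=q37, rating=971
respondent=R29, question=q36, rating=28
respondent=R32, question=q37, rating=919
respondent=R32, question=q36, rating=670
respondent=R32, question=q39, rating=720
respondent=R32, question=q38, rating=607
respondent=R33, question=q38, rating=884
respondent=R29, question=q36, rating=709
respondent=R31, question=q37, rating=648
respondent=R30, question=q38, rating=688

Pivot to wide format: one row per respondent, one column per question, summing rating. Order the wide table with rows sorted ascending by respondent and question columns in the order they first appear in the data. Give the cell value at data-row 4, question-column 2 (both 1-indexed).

With rows sorted ascending by respondent, row 4 is respondent=R32. question columns in first-appearance order: q36, q38, q39, q37; column 2 is q38.
Long rows with respondent=R32, question=q38: 622 + 170 + 607 = 1399.

1399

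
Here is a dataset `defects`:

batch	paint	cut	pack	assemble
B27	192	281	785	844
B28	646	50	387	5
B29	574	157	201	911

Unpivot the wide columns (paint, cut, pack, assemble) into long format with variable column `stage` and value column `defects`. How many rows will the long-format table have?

12

3 batch values × 4 melted columns = 12 rows.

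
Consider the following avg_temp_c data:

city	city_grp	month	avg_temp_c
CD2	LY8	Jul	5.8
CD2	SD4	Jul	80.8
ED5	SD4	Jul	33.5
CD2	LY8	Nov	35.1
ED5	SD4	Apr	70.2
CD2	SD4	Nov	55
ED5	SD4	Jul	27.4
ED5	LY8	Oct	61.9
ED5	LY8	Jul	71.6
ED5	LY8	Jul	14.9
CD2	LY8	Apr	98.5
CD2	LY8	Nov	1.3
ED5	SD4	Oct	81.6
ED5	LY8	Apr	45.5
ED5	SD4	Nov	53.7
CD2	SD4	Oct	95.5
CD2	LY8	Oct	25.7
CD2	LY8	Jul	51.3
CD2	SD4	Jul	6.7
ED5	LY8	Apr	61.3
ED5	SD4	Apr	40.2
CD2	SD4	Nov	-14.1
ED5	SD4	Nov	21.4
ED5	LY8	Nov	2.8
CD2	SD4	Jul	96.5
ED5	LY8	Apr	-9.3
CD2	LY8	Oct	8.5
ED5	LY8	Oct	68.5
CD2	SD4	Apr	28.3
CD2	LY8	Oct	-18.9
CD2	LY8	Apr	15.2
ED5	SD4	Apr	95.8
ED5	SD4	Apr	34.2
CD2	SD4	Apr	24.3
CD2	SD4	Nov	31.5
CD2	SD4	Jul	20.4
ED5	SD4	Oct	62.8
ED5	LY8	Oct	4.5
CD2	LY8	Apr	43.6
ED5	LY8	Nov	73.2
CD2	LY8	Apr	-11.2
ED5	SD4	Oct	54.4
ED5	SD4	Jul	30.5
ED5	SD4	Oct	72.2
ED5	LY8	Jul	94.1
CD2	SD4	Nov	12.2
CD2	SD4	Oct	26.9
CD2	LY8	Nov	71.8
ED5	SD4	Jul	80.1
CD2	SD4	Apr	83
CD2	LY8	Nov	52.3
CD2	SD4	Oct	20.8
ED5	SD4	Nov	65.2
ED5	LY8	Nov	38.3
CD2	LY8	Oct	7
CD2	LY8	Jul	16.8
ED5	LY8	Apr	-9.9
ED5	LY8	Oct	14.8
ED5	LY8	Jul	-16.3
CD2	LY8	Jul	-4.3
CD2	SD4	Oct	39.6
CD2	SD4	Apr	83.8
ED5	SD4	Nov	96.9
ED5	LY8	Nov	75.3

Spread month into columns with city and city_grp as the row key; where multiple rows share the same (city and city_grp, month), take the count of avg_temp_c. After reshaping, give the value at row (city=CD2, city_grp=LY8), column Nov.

4

Rows with city=CD2, city_grp=LY8 and month=Nov: avg_temp_c values are 35.1, 1.3, 71.8, 52.3.
4 rows match — count = 4.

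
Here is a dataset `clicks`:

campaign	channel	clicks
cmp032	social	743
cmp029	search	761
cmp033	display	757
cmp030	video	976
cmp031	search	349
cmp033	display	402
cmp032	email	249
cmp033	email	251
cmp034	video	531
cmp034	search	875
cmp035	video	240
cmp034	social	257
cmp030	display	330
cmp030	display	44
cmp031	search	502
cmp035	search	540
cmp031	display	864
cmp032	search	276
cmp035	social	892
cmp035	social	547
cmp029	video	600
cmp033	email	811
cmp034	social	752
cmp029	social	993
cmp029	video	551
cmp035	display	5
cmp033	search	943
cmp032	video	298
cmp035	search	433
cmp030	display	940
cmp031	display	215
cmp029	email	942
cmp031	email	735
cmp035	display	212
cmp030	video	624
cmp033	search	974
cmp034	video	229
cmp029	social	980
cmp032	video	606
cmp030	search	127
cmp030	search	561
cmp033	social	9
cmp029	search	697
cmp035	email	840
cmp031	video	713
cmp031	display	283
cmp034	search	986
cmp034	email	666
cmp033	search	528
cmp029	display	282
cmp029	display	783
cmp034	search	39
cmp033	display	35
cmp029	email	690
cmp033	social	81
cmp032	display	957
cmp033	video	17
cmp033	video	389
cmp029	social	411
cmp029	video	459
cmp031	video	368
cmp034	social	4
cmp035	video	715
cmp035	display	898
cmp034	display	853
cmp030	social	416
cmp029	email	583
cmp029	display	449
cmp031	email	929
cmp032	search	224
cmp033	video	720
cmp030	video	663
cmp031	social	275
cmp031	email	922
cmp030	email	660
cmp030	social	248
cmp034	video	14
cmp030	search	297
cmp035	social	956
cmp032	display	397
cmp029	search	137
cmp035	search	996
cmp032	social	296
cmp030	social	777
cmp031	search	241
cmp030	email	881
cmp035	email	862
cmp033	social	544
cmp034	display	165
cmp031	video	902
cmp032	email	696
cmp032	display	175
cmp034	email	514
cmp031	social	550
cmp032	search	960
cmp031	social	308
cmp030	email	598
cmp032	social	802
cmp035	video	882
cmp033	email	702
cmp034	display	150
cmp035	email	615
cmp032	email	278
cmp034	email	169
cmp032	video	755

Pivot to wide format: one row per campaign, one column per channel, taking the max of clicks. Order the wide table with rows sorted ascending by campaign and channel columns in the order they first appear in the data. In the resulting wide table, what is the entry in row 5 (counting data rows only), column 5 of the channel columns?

With rows sorted ascending by campaign, row 5 is campaign=cmp033. channel columns in first-appearance order: social, search, display, video, email; column 5 is email.
Long rows with campaign=cmp033, channel=email: max(251, 811, 702) = 811.

811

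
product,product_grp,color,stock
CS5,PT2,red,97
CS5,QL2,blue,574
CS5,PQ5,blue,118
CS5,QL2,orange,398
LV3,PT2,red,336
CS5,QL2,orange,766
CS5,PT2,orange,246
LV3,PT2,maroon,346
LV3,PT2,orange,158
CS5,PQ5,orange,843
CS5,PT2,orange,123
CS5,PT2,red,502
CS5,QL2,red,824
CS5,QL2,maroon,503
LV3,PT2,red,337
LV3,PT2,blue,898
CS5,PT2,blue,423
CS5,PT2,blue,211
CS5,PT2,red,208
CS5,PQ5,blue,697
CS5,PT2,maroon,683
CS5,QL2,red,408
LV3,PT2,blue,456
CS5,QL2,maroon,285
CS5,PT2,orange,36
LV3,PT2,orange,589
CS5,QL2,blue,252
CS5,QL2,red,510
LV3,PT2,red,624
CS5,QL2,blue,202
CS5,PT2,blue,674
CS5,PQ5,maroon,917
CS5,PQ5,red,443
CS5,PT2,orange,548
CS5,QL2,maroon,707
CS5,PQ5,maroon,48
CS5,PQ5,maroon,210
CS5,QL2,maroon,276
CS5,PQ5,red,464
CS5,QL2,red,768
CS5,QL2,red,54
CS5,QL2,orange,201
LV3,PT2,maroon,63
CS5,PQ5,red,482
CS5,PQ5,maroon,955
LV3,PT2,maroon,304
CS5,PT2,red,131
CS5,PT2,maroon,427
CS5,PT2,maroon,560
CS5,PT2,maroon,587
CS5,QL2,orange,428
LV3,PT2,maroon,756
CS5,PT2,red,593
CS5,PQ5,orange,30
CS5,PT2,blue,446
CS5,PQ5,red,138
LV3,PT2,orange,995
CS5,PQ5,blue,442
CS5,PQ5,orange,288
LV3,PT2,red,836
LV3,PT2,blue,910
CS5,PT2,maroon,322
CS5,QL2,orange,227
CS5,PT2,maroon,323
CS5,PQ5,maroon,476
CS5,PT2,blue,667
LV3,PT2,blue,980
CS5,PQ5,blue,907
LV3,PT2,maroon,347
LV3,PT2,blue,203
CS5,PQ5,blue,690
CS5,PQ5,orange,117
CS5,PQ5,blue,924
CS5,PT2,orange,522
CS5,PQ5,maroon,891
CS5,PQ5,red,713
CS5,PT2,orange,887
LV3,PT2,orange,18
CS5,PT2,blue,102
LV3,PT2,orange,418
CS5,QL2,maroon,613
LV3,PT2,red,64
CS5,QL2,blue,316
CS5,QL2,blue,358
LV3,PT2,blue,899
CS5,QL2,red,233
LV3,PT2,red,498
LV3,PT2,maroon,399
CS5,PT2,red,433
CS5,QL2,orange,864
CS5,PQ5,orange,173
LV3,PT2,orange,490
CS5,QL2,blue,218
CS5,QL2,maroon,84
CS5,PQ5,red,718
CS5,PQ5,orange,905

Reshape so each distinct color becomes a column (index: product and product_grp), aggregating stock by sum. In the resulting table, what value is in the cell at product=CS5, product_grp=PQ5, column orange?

2356

Rows with product=CS5, product_grp=PQ5 and color=orange: stock values are 843, 30, 288, 117, 173, 905.
843 + 30 + 288 + 117 + 173 + 905 = 2356.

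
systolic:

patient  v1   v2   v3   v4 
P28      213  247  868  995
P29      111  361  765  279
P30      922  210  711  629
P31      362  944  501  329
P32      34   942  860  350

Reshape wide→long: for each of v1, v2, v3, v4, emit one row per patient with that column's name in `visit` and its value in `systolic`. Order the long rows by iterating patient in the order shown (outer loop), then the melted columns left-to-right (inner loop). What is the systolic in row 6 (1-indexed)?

361

20 rows total (5 × 4). Row 6: index ⌊(6-1)/4⌋ = 1 into patient → P29; (6-1) mod 4 = 1 into the melted columns → v2.
So row 6 is (P29, v2, 361); systolic = 361.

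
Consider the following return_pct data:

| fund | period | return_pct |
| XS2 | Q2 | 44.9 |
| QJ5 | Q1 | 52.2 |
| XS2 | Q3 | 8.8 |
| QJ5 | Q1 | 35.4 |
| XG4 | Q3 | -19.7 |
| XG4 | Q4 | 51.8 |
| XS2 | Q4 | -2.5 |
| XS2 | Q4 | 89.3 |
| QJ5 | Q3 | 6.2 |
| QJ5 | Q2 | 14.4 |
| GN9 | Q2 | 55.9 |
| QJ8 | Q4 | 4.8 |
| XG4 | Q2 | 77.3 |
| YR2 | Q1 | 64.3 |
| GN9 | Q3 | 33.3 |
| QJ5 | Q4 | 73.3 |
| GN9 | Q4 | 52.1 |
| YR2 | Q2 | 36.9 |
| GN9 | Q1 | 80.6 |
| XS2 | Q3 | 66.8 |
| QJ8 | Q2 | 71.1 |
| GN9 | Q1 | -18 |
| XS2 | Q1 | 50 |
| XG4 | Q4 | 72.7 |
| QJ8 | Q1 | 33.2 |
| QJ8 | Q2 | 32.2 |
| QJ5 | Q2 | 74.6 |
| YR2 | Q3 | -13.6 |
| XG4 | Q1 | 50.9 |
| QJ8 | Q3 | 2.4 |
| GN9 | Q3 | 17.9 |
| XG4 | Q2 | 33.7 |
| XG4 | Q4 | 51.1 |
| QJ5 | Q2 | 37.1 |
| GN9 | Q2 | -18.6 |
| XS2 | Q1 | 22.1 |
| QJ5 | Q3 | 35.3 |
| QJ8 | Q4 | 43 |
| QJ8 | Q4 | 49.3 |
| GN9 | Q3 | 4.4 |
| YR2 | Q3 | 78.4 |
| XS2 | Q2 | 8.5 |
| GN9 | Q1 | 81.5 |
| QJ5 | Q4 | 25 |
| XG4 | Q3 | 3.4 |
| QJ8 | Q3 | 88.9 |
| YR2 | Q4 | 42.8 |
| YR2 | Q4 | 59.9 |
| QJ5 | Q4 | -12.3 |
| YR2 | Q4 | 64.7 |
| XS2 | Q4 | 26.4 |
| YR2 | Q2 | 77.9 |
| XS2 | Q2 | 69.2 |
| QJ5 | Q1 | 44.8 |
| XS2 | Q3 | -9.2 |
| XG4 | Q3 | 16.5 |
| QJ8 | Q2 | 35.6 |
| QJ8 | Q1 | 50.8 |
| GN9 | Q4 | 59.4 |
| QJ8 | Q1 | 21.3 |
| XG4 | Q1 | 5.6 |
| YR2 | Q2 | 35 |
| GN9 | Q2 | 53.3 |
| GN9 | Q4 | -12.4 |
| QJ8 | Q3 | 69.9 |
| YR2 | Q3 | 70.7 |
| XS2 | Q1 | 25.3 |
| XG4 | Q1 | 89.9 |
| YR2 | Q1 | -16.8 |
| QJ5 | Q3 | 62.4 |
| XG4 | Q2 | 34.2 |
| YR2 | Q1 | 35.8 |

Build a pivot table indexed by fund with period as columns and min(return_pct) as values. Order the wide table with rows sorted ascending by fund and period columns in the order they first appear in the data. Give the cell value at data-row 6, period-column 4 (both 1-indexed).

With rows sorted ascending by fund, row 6 is fund=YR2. period columns in first-appearance order: Q2, Q1, Q3, Q4; column 4 is Q4.
Long rows with fund=YR2, period=Q4: min(42.8, 59.9, 64.7) = 42.8.

42.8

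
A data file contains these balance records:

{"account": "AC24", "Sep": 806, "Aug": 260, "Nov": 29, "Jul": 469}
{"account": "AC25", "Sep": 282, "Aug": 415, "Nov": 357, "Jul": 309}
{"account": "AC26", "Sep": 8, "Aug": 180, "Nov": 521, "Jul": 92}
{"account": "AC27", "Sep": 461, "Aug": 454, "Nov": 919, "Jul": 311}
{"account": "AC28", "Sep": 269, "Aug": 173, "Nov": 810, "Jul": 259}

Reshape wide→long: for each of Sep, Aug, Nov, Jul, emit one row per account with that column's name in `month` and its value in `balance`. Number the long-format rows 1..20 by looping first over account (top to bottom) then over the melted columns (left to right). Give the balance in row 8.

20 rows total (5 × 4). Row 8: index ⌊(8-1)/4⌋ = 1 into account → AC25; (8-1) mod 4 = 3 into the melted columns → Jul.
So row 8 is (AC25, Jul, 309); balance = 309.

309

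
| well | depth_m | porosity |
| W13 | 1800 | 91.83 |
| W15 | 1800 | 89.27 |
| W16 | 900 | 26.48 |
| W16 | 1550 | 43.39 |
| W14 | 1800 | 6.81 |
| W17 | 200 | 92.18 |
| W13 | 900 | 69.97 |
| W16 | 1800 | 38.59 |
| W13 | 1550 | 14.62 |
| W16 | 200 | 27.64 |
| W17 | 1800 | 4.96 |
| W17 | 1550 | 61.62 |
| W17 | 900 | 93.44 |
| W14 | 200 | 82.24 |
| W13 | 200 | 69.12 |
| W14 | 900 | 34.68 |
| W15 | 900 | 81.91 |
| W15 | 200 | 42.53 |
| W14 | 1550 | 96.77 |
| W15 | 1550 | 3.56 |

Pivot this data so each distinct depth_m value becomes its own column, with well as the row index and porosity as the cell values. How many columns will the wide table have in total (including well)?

1 column for well plus 4 distinct depth_m values → 5 columns.

5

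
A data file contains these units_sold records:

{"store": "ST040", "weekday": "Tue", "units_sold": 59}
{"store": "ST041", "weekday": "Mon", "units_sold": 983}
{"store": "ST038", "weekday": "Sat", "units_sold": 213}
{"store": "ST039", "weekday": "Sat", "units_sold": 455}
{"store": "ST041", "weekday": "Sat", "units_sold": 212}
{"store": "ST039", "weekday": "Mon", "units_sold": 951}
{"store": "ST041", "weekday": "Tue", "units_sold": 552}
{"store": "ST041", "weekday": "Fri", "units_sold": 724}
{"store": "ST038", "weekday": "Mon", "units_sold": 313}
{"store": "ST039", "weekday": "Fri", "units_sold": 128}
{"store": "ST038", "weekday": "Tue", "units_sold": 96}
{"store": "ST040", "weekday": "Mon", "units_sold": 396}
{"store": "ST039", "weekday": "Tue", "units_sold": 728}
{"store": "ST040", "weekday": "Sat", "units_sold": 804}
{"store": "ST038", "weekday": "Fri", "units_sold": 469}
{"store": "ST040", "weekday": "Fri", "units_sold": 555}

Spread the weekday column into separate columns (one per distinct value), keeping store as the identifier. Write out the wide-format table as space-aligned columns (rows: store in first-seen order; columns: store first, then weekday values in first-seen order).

store  Tue  Mon  Sat  Fri
ST040  59   396  804  555
ST041  552  983  212  724
ST038  96   313  213  469
ST039  728  951  455  128

Columns: store plus the 4 distinct weekday values (Tue, Mon, Sat, Fri).
For example, row ST040 column Tue takes units_sold=59 from the long row (ST040, Tue).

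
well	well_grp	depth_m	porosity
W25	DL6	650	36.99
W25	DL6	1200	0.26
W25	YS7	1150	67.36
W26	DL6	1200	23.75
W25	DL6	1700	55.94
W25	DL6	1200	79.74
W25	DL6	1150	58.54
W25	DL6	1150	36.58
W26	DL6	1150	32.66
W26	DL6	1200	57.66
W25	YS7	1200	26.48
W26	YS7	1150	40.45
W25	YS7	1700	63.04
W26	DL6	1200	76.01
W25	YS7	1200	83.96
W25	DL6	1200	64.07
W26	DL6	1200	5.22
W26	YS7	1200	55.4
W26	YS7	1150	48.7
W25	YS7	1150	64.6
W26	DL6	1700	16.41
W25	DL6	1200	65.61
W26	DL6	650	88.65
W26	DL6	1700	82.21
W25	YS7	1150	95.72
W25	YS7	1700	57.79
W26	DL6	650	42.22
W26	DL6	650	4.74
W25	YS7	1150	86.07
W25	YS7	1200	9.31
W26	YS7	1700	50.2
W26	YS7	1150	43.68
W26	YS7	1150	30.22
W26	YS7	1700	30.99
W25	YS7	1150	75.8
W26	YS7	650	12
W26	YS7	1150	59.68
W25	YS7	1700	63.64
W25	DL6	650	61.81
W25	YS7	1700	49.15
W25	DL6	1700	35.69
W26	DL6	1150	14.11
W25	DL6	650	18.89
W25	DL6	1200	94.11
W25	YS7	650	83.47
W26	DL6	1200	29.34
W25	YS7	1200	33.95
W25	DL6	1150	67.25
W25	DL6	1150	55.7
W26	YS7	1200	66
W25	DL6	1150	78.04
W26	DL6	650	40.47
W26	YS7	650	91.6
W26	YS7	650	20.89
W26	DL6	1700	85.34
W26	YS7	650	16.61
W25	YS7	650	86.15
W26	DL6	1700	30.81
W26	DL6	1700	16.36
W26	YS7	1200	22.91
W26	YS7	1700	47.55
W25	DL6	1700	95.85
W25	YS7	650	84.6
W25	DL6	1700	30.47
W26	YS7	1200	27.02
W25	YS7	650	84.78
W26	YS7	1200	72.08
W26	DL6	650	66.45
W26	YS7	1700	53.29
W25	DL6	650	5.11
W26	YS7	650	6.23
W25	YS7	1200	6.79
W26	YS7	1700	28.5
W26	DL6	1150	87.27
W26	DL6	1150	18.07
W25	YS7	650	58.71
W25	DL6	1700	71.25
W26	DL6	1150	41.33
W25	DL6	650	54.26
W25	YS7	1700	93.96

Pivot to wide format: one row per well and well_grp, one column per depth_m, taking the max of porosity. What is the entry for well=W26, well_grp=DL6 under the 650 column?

88.65

Rows with well=W26, well_grp=DL6 and depth_m=650: porosity values are 88.65, 42.22, 4.74, 40.47, 66.45.
max(88.65, 42.22, 4.74, 40.47, 66.45) = 88.65.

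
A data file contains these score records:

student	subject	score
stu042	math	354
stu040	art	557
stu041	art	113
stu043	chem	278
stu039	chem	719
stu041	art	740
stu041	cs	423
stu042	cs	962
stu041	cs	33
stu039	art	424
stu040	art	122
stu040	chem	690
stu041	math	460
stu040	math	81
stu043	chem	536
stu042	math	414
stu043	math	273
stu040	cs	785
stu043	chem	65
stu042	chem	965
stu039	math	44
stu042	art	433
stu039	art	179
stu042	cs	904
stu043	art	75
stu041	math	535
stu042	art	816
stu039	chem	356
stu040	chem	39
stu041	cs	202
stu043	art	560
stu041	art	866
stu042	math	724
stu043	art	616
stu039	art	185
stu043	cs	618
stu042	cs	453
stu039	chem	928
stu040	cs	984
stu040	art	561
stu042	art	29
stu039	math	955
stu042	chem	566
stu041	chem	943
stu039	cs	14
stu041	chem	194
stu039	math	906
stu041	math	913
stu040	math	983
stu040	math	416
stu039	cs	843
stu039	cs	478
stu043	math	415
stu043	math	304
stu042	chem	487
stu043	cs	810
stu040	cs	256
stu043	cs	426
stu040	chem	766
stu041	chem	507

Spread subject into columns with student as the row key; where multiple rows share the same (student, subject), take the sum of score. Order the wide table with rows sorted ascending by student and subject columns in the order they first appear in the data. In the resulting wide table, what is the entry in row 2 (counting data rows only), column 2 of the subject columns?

With rows sorted ascending by student, row 2 is student=stu040. subject columns in first-appearance order: math, art, chem, cs; column 2 is art.
Long rows with student=stu040, subject=art: 557 + 122 + 561 = 1240.

1240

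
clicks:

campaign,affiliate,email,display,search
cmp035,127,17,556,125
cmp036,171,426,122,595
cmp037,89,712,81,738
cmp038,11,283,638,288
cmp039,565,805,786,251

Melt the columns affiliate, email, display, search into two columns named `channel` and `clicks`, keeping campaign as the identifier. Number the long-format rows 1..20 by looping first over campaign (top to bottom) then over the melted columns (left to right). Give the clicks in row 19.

20 rows total (5 × 4). Row 19: index ⌊(19-1)/4⌋ = 4 into campaign → cmp039; (19-1) mod 4 = 2 into the melted columns → display.
So row 19 is (cmp039, display, 786); clicks = 786.

786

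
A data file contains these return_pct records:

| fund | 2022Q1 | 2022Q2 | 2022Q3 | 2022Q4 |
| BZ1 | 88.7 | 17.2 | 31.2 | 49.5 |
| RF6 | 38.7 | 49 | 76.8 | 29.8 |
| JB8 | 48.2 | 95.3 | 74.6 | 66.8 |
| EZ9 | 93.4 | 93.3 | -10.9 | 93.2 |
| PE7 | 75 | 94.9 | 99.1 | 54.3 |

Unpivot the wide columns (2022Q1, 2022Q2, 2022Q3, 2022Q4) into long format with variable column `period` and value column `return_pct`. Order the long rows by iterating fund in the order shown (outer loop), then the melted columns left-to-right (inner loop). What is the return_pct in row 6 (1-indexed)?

20 rows total (5 × 4). Row 6: index ⌊(6-1)/4⌋ = 1 into fund → RF6; (6-1) mod 4 = 1 into the melted columns → 2022Q2.
So row 6 is (RF6, 2022Q2, 49); return_pct = 49.

49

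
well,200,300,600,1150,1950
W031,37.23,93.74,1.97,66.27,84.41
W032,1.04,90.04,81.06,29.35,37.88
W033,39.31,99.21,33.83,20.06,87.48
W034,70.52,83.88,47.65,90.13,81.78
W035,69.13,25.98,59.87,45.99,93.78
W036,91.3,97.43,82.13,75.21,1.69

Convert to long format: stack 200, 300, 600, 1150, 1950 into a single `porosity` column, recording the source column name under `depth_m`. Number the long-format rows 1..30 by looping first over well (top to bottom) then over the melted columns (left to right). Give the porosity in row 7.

90.04

30 rows total (6 × 5). Row 7: index ⌊(7-1)/5⌋ = 1 into well → W032; (7-1) mod 5 = 1 into the melted columns → 300.
So row 7 is (W032, 300, 90.04); porosity = 90.04.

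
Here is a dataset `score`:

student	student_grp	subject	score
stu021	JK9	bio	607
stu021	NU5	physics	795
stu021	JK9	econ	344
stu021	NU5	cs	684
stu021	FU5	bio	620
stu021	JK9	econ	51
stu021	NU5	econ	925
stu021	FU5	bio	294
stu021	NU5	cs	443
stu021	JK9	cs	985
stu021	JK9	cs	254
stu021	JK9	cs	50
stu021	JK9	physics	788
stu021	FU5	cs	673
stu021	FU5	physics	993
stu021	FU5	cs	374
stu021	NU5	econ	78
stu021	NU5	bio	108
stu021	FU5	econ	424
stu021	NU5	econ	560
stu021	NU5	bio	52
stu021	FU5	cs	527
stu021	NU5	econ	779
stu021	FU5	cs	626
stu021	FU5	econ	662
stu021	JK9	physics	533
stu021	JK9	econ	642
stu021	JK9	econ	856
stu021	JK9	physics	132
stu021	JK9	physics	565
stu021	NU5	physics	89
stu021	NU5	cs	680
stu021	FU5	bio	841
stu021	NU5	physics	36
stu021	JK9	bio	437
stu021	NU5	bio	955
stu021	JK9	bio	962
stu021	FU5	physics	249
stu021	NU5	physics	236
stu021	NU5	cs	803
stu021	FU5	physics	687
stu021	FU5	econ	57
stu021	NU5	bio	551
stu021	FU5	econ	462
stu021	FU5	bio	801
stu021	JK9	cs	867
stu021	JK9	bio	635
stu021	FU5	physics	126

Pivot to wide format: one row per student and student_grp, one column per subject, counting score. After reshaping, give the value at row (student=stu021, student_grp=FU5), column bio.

4

Rows with student=stu021, student_grp=FU5 and subject=bio: score values are 620, 294, 841, 801.
4 rows match — count = 4.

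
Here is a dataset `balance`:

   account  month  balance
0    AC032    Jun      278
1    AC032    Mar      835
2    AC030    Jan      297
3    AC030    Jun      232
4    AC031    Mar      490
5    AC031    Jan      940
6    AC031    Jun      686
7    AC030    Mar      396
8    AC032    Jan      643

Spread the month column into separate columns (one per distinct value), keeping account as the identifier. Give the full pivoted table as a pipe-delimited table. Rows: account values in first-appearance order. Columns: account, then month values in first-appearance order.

Columns: account plus the 3 distinct month values (Jun, Mar, Jan).
For example, row AC032 column Jun takes balance=278 from the long row (AC032, Jun).

| account | Jun | Mar | Jan |
| AC032 | 278 | 835 | 643 |
| AC030 | 232 | 396 | 297 |
| AC031 | 686 | 490 | 940 |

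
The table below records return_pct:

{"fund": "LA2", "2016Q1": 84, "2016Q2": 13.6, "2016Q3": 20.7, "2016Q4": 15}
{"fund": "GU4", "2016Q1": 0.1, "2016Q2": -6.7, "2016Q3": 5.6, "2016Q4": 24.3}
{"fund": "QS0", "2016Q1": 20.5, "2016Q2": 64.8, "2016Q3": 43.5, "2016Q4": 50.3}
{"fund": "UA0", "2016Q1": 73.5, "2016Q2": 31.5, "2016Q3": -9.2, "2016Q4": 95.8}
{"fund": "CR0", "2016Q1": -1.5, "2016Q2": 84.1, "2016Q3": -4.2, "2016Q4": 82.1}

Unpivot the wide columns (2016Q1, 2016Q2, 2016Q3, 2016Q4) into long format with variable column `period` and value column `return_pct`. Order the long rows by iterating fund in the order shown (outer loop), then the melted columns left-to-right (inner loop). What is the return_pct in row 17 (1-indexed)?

-1.5

20 rows total (5 × 4). Row 17: index ⌊(17-1)/4⌋ = 4 into fund → CR0; (17-1) mod 4 = 0 into the melted columns → 2016Q1.
So row 17 is (CR0, 2016Q1, -1.5); return_pct = -1.5.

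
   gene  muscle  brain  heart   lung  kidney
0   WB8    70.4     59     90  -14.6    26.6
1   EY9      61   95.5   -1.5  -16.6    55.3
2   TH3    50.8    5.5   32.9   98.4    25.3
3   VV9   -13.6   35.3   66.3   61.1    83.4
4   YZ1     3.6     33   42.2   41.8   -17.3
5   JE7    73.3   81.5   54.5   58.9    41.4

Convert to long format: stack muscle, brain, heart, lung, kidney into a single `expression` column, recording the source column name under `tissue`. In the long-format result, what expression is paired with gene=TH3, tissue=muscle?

Unpivoting turns each (gene, wide-column) pair into one long row.
The wide cell at row TH3, column muscle holds 50.8, so the long row (TH3, muscle) has expression=50.8.

50.8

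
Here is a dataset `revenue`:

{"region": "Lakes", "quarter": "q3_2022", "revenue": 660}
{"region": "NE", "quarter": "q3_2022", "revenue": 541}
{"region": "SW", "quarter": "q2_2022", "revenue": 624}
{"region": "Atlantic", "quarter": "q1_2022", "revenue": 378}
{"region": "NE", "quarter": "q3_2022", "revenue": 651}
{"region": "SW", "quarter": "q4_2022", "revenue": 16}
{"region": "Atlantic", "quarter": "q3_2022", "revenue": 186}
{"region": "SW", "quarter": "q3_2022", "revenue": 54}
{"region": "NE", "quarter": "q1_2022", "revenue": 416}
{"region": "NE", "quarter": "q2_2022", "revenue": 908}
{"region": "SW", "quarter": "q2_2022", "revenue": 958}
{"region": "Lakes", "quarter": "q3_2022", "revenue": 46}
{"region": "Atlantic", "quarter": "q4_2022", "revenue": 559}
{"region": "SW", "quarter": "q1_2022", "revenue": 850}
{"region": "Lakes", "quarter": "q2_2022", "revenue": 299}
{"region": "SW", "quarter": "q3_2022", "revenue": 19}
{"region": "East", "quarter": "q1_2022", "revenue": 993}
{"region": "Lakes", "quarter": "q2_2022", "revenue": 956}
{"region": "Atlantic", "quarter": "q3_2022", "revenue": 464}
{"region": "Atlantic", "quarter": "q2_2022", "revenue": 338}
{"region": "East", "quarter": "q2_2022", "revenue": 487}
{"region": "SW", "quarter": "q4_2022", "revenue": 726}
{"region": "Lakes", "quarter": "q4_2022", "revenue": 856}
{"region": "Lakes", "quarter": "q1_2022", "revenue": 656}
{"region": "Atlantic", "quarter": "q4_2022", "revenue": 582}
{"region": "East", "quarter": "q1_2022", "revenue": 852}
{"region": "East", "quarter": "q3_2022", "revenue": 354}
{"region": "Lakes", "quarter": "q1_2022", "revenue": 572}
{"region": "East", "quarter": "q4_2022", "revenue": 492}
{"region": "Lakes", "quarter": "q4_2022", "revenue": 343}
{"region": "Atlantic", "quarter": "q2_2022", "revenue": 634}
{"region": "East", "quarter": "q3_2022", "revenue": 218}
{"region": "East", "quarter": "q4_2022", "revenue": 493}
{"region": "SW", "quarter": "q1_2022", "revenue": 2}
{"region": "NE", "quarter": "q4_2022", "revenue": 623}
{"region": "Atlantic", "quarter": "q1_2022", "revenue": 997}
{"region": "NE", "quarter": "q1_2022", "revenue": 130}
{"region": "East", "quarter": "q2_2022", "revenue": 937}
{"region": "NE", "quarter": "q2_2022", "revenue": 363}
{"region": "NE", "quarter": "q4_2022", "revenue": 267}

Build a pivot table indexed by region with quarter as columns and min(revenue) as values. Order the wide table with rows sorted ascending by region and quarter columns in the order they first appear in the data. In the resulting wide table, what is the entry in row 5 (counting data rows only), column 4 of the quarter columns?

With rows sorted ascending by region, row 5 is region=SW. quarter columns in first-appearance order: q3_2022, q2_2022, q1_2022, q4_2022; column 4 is q4_2022.
Long rows with region=SW, quarter=q4_2022: min(16, 726) = 16.

16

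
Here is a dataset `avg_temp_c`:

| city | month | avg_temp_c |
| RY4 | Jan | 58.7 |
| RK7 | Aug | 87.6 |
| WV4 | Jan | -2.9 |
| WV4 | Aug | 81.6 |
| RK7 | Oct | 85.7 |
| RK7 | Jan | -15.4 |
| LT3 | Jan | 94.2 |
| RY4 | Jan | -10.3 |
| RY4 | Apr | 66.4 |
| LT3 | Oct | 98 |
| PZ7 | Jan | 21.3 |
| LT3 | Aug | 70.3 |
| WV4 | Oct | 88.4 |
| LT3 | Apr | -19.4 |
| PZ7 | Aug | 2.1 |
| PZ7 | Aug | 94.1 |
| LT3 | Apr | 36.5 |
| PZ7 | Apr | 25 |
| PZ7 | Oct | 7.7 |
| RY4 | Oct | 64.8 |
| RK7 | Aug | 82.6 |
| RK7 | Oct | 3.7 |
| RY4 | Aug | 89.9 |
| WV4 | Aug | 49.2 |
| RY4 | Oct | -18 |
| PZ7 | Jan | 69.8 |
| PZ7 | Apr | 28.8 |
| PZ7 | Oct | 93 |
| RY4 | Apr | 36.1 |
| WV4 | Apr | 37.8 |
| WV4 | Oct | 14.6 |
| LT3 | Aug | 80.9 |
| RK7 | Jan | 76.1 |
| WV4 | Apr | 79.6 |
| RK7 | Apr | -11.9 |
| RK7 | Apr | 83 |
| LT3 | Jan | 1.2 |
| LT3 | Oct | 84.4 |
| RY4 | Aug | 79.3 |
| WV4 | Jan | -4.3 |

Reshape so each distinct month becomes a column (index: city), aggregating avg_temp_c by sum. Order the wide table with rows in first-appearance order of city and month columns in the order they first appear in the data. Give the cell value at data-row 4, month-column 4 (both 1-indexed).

With rows in first-appearance order of city, row 4 is city=LT3. month columns in first-appearance order: Jan, Aug, Oct, Apr; column 4 is Apr.
Long rows with city=LT3, month=Apr: -19.4 + 36.5 = 17.1.

17.1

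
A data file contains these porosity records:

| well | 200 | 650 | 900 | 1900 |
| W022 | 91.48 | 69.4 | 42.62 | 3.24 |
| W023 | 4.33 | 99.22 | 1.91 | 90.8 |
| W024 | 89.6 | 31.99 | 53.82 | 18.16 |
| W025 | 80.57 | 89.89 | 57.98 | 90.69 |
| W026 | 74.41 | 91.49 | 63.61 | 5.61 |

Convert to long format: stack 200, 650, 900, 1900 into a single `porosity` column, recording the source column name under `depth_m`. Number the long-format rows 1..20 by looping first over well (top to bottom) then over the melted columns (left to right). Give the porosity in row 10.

20 rows total (5 × 4). Row 10: index ⌊(10-1)/4⌋ = 2 into well → W024; (10-1) mod 4 = 1 into the melted columns → 650.
So row 10 is (W024, 650, 31.99); porosity = 31.99.

31.99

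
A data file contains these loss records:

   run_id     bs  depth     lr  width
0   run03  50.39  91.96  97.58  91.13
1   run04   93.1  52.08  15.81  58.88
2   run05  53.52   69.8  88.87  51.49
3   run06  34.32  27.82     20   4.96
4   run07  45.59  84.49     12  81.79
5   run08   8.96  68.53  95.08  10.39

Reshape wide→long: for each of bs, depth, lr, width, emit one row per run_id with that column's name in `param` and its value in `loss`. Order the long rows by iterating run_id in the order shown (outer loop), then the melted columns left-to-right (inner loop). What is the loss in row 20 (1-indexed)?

81.79

24 rows total (6 × 4). Row 20: index ⌊(20-1)/4⌋ = 4 into run_id → run07; (20-1) mod 4 = 3 into the melted columns → width.
So row 20 is (run07, width, 81.79); loss = 81.79.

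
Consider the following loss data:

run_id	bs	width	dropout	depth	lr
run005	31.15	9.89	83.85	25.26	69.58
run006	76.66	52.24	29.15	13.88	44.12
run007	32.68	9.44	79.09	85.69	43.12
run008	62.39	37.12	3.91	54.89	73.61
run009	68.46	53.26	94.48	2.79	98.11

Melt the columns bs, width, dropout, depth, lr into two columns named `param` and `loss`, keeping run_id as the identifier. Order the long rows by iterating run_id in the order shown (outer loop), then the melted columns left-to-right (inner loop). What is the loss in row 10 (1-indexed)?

44.12

25 rows total (5 × 5). Row 10: index ⌊(10-1)/5⌋ = 1 into run_id → run006; (10-1) mod 5 = 4 into the melted columns → lr.
So row 10 is (run006, lr, 44.12); loss = 44.12.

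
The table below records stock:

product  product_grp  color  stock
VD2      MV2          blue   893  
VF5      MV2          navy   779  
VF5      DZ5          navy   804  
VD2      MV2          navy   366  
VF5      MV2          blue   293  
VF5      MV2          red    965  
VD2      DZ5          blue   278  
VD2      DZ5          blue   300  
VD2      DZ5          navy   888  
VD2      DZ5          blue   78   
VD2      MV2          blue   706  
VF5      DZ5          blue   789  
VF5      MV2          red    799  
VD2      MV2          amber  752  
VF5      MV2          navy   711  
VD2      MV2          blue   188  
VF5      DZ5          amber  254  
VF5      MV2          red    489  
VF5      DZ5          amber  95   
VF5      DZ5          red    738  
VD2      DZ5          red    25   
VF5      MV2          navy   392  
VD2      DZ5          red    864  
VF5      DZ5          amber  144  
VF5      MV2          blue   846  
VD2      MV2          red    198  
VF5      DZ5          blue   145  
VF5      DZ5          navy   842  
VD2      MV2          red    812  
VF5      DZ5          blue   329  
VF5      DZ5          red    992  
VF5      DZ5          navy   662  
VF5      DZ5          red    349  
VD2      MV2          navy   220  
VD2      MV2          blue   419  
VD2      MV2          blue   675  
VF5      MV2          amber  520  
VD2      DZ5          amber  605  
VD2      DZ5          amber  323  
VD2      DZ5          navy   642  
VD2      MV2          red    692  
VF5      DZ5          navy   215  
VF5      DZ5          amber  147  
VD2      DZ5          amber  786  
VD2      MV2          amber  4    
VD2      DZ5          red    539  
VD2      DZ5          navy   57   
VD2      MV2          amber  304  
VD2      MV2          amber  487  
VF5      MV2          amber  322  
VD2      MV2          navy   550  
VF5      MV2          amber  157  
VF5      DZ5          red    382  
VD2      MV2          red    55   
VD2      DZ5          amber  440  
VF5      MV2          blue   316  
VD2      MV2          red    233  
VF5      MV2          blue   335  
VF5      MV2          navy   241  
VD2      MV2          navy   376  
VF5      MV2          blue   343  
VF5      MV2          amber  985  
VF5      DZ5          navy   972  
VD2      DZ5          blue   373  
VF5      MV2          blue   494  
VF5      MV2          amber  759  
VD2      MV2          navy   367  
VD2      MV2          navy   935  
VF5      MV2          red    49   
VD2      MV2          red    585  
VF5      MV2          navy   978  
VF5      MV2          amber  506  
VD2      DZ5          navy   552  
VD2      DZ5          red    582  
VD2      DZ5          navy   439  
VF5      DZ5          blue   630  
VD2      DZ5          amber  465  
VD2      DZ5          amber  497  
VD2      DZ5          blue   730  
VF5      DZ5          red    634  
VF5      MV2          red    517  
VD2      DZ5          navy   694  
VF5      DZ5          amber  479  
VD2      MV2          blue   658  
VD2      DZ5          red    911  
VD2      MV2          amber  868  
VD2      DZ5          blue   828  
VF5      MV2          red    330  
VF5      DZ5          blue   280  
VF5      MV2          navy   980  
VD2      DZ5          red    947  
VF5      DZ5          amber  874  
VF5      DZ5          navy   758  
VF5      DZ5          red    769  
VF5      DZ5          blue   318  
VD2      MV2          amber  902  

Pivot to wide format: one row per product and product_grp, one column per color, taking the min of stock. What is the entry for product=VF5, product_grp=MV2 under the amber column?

Rows with product=VF5, product_grp=MV2 and color=amber: stock values are 520, 322, 157, 985, 759, 506.
min(520, 322, 157, 985, 759, 506) = 157.

157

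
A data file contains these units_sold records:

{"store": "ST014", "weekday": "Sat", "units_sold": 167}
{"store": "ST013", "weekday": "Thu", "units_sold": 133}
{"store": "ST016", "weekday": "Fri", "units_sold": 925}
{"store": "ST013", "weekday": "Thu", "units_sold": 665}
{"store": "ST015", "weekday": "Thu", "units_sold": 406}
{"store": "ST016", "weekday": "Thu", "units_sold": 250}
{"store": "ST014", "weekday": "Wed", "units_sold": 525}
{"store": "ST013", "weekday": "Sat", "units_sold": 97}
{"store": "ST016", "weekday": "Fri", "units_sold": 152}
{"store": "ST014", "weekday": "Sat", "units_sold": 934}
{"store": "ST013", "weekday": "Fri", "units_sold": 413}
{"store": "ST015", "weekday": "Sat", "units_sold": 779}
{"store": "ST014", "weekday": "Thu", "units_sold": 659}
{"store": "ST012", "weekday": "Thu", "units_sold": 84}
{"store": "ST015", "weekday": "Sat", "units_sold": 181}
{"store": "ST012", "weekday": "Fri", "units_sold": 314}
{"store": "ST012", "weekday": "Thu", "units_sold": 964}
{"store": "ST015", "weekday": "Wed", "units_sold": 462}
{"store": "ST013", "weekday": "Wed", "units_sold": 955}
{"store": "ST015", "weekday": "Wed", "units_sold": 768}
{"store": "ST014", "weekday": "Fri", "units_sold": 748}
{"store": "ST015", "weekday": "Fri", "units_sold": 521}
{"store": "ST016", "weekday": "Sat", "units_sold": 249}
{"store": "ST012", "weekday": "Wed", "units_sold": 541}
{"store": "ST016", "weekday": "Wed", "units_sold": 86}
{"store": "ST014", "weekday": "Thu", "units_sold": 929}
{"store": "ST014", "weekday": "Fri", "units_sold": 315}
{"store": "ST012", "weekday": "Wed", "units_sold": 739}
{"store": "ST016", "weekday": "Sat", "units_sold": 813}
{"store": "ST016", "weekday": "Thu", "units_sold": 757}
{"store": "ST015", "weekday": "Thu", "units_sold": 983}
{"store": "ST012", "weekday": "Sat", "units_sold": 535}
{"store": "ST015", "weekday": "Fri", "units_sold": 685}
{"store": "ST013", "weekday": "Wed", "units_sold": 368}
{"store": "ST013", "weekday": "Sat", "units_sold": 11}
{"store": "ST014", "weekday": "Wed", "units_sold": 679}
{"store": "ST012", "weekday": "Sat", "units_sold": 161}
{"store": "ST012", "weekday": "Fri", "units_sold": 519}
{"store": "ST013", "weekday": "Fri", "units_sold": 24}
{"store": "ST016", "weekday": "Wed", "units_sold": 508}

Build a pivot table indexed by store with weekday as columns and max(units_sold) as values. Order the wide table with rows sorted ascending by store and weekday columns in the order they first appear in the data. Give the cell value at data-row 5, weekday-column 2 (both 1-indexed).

With rows sorted ascending by store, row 5 is store=ST016. weekday columns in first-appearance order: Sat, Thu, Fri, Wed; column 2 is Thu.
Long rows with store=ST016, weekday=Thu: max(250, 757) = 757.

757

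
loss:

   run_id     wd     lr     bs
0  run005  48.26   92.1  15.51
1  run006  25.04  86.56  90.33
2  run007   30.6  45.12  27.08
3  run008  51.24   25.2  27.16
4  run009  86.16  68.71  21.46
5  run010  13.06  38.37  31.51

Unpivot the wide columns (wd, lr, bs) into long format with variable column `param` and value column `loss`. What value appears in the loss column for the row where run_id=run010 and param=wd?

Unpivoting turns each (run_id, wide-column) pair into one long row.
The wide cell at row run010, column wd holds 13.06, so the long row (run010, wd) has loss=13.06.

13.06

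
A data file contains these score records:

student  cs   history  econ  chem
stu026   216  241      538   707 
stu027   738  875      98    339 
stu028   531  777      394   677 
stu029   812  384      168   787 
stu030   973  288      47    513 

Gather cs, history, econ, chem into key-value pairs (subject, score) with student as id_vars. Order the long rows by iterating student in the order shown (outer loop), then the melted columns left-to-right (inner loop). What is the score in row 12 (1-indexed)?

20 rows total (5 × 4). Row 12: index ⌊(12-1)/4⌋ = 2 into student → stu028; (12-1) mod 4 = 3 into the melted columns → chem.
So row 12 is (stu028, chem, 677); score = 677.

677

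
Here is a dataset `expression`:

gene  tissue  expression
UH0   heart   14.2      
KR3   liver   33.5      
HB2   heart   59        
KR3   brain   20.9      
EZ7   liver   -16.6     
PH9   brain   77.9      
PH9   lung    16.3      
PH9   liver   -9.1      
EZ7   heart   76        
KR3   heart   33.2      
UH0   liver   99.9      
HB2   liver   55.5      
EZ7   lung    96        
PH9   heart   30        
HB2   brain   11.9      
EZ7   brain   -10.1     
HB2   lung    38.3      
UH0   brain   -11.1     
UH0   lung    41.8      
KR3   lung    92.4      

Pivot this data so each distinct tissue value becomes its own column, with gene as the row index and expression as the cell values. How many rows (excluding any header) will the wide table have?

5 distinct gene values → 5 rows.

5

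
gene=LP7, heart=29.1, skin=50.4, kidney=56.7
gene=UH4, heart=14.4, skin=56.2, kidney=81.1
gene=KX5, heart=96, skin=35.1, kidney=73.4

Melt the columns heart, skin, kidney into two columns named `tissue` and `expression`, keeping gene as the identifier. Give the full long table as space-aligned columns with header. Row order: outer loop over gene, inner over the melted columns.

gene  tissue  expression
LP7   heart   29.1      
LP7   skin    50.4      
LP7   kidney  56.7      
UH4   heart   14.4      
UH4   skin    56.2      
UH4   kidney  81.1      
KX5   heart   96        
KX5   skin    35.1      
KX5   kidney  73.4      

Each (gene, column) pair becomes one row: 3 × 3 = 9 rows.
For example, (LP7, heart) → expression=29.1.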